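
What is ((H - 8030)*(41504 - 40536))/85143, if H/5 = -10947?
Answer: -60756520/85143 ≈ -713.58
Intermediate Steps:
H = -54735 (H = 5*(-10947) = -54735)
((H - 8030)*(41504 - 40536))/85143 = ((-54735 - 8030)*(41504 - 40536))/85143 = -62765*968*(1/85143) = -60756520*1/85143 = -60756520/85143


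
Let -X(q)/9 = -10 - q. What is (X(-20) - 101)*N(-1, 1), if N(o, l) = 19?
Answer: -3629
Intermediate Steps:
X(q) = 90 + 9*q (X(q) = -9*(-10 - q) = 90 + 9*q)
(X(-20) - 101)*N(-1, 1) = ((90 + 9*(-20)) - 101)*19 = ((90 - 180) - 101)*19 = (-90 - 101)*19 = -191*19 = -3629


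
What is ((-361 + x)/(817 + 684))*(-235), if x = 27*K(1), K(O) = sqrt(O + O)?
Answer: 4465/79 - 6345*sqrt(2)/1501 ≈ 50.541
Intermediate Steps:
K(O) = sqrt(2)*sqrt(O) (K(O) = sqrt(2*O) = sqrt(2)*sqrt(O))
x = 27*sqrt(2) (x = 27*(sqrt(2)*sqrt(1)) = 27*(sqrt(2)*1) = 27*sqrt(2) ≈ 38.184)
((-361 + x)/(817 + 684))*(-235) = ((-361 + 27*sqrt(2))/(817 + 684))*(-235) = ((-361 + 27*sqrt(2))/1501)*(-235) = ((-361 + 27*sqrt(2))*(1/1501))*(-235) = (-19/79 + 27*sqrt(2)/1501)*(-235) = 4465/79 - 6345*sqrt(2)/1501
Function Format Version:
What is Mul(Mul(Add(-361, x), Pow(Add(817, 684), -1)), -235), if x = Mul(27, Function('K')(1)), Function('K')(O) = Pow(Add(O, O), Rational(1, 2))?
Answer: Add(Rational(4465, 79), Mul(Rational(-6345, 1501), Pow(2, Rational(1, 2)))) ≈ 50.541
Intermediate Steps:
Function('K')(O) = Mul(Pow(2, Rational(1, 2)), Pow(O, Rational(1, 2))) (Function('K')(O) = Pow(Mul(2, O), Rational(1, 2)) = Mul(Pow(2, Rational(1, 2)), Pow(O, Rational(1, 2))))
x = Mul(27, Pow(2, Rational(1, 2))) (x = Mul(27, Mul(Pow(2, Rational(1, 2)), Pow(1, Rational(1, 2)))) = Mul(27, Mul(Pow(2, Rational(1, 2)), 1)) = Mul(27, Pow(2, Rational(1, 2))) ≈ 38.184)
Mul(Mul(Add(-361, x), Pow(Add(817, 684), -1)), -235) = Mul(Mul(Add(-361, Mul(27, Pow(2, Rational(1, 2)))), Pow(Add(817, 684), -1)), -235) = Mul(Mul(Add(-361, Mul(27, Pow(2, Rational(1, 2)))), Pow(1501, -1)), -235) = Mul(Mul(Add(-361, Mul(27, Pow(2, Rational(1, 2)))), Rational(1, 1501)), -235) = Mul(Add(Rational(-19, 79), Mul(Rational(27, 1501), Pow(2, Rational(1, 2)))), -235) = Add(Rational(4465, 79), Mul(Rational(-6345, 1501), Pow(2, Rational(1, 2))))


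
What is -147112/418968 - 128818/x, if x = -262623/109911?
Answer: 247163590020037/4584609711 ≈ 53912.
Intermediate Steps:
x = -87541/36637 (x = -262623*1/109911 = -87541/36637 ≈ -2.3894)
-147112/418968 - 128818/x = -147112/418968 - 128818/(-87541/36637) = -147112*1/418968 - 128818*(-36637/87541) = -18389/52371 + 4719505066/87541 = 247163590020037/4584609711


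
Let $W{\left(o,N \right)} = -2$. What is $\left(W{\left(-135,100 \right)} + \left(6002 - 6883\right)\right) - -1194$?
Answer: $311$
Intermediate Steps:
$\left(W{\left(-135,100 \right)} + \left(6002 - 6883\right)\right) - -1194 = \left(-2 + \left(6002 - 6883\right)\right) - -1194 = \left(-2 - 881\right) + 1194 = -883 + 1194 = 311$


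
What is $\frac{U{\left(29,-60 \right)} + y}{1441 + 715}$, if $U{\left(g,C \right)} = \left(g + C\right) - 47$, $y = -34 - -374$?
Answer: $\frac{131}{1078} \approx 0.12152$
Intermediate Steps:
$y = 340$ ($y = -34 + 374 = 340$)
$U{\left(g,C \right)} = -47 + C + g$ ($U{\left(g,C \right)} = \left(C + g\right) - 47 = -47 + C + g$)
$\frac{U{\left(29,-60 \right)} + y}{1441 + 715} = \frac{\left(-47 - 60 + 29\right) + 340}{1441 + 715} = \frac{-78 + 340}{2156} = 262 \cdot \frac{1}{2156} = \frac{131}{1078}$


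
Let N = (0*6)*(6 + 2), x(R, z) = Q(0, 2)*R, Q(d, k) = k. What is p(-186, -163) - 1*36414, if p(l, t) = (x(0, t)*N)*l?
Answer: -36414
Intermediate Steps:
x(R, z) = 2*R
N = 0 (N = 0*8 = 0)
p(l, t) = 0 (p(l, t) = ((2*0)*0)*l = (0*0)*l = 0*l = 0)
p(-186, -163) - 1*36414 = 0 - 1*36414 = 0 - 36414 = -36414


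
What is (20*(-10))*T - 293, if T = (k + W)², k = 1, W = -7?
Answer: -7493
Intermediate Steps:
T = 36 (T = (1 - 7)² = (-6)² = 36)
(20*(-10))*T - 293 = (20*(-10))*36 - 293 = -200*36 - 293 = -7200 - 293 = -7493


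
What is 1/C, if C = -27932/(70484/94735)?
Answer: -17621/661534505 ≈ -2.6637e-5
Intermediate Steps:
C = -661534505/17621 (C = -27932/(70484*(1/94735)) = -27932/70484/94735 = -27932*94735/70484 = -661534505/17621 ≈ -37542.)
1/C = 1/(-661534505/17621) = -17621/661534505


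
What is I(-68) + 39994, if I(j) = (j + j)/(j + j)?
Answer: 39995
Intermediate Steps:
I(j) = 1 (I(j) = (2*j)/((2*j)) = (2*j)*(1/(2*j)) = 1)
I(-68) + 39994 = 1 + 39994 = 39995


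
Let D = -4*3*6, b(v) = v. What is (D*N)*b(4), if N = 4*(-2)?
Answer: 2304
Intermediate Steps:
D = -72 (D = -12*6 = -72)
N = -8
(D*N)*b(4) = -72*(-8)*4 = 576*4 = 2304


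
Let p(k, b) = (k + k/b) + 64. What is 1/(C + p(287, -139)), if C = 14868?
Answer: 139/2115154 ≈ 6.5716e-5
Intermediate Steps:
p(k, b) = 64 + k + k/b
1/(C + p(287, -139)) = 1/(14868 + (64 + 287 + 287/(-139))) = 1/(14868 + (64 + 287 + 287*(-1/139))) = 1/(14868 + (64 + 287 - 287/139)) = 1/(14868 + 48502/139) = 1/(2115154/139) = 139/2115154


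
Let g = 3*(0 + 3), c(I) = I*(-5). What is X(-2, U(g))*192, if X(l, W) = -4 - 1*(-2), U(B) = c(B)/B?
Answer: -384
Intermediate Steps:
c(I) = -5*I
g = 9 (g = 3*3 = 9)
U(B) = -5 (U(B) = (-5*B)/B = -5)
X(l, W) = -2 (X(l, W) = -4 + 2 = -2)
X(-2, U(g))*192 = -2*192 = -384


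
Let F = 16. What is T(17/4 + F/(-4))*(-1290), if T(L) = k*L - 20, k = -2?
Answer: 26445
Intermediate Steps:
T(L) = -20 - 2*L (T(L) = -2*L - 20 = -20 - 2*L)
T(17/4 + F/(-4))*(-1290) = (-20 - 2*(17/4 + 16/(-4)))*(-1290) = (-20 - 2*(17*(¼) + 16*(-¼)))*(-1290) = (-20 - 2*(17/4 - 4))*(-1290) = (-20 - 2*¼)*(-1290) = (-20 - ½)*(-1290) = -41/2*(-1290) = 26445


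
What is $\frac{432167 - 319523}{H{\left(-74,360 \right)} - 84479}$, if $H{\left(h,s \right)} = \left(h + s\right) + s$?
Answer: $- \frac{112644}{83833} \approx -1.3437$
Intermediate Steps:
$H{\left(h,s \right)} = h + 2 s$
$\frac{432167 - 319523}{H{\left(-74,360 \right)} - 84479} = \frac{432167 - 319523}{\left(-74 + 2 \cdot 360\right) - 84479} = \frac{112644}{\left(-74 + 720\right) - 84479} = \frac{112644}{646 - 84479} = \frac{112644}{-83833} = 112644 \left(- \frac{1}{83833}\right) = - \frac{112644}{83833}$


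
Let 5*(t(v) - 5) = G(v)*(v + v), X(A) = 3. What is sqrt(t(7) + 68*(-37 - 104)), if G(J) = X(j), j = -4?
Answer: 7*I*sqrt(4885)/5 ≈ 97.85*I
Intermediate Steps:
G(J) = 3
t(v) = 5 + 6*v/5 (t(v) = 5 + (3*(v + v))/5 = 5 + (3*(2*v))/5 = 5 + (6*v)/5 = 5 + 6*v/5)
sqrt(t(7) + 68*(-37 - 104)) = sqrt((5 + (6/5)*7) + 68*(-37 - 104)) = sqrt((5 + 42/5) + 68*(-141)) = sqrt(67/5 - 9588) = sqrt(-47873/5) = 7*I*sqrt(4885)/5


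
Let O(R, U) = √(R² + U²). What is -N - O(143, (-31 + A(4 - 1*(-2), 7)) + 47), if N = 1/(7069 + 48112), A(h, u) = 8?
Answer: -8001246/55181 ≈ -145.00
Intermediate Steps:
N = 1/55181 ≈ 1.8122e-5
-N - O(143, (-31 + A(4 - 1*(-2), 7)) + 47) = -1*1/55181 - √(143² + ((-31 + 8) + 47)²) = -1/55181 - √(20449 + (-23 + 47)²) = -1/55181 - √(20449 + 24²) = -1/55181 - √(20449 + 576) = -1/55181 - √21025 = -1/55181 - 1*145 = -1/55181 - 145 = -8001246/55181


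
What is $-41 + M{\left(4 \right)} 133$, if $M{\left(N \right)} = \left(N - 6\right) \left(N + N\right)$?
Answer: $-2169$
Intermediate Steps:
$M{\left(N \right)} = 2 N \left(-6 + N\right)$ ($M{\left(N \right)} = \left(-6 + N\right) 2 N = 2 N \left(-6 + N\right)$)
$-41 + M{\left(4 \right)} 133 = -41 + 2 \cdot 4 \left(-6 + 4\right) 133 = -41 + 2 \cdot 4 \left(-2\right) 133 = -41 - 2128 = -2169$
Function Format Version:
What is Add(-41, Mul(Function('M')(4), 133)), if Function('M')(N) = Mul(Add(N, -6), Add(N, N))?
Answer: -2169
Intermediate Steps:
Function('M')(N) = Mul(2, N, Add(-6, N)) (Function('M')(N) = Mul(Add(-6, N), Mul(2, N)) = Mul(2, N, Add(-6, N)))
Add(-41, Mul(Function('M')(4), 133)) = Add(-41, Mul(Mul(2, 4, Add(-6, 4)), 133)) = Add(-41, Mul(Mul(2, 4, -2), 133)) = Add(-41, Mul(-16, 133)) = Add(-41, -2128) = -2169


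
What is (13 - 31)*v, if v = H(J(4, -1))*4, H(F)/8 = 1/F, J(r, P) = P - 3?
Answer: 144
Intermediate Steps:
J(r, P) = -3 + P
H(F) = 8/F
v = -8 (v = (8/(-3 - 1))*4 = (8/(-4))*4 = (8*(-¼))*4 = -2*4 = -8)
(13 - 31)*v = (13 - 31)*(-8) = -18*(-8) = 144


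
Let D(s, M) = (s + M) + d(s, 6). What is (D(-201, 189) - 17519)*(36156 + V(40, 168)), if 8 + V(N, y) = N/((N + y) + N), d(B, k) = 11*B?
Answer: -22122747006/31 ≈ -7.1364e+8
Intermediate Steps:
D(s, M) = M + 12*s (D(s, M) = (s + M) + 11*s = (M + s) + 11*s = M + 12*s)
V(N, y) = -8 + N/(y + 2*N) (V(N, y) = -8 + N/((N + y) + N) = -8 + N/(y + 2*N))
(D(-201, 189) - 17519)*(36156 + V(40, 168)) = ((189 + 12*(-201)) - 17519)*(36156 + (-15*40 - 8*168)/(168 + 2*40)) = ((189 - 2412) - 17519)*(36156 + (-600 - 1344)/(168 + 80)) = (-2223 - 17519)*(36156 - 1944/248) = -19742*(36156 + (1/248)*(-1944)) = -19742*(36156 - 243/31) = -19742*1120593/31 = -22122747006/31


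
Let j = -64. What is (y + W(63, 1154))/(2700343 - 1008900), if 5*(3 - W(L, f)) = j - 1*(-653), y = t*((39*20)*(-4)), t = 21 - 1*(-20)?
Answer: -640174/8457215 ≈ -0.075696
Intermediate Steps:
t = 41 (t = 21 + 20 = 41)
y = -127920 (y = 41*((39*20)*(-4)) = 41*(780*(-4)) = 41*(-3120) = -127920)
W(L, f) = -574/5 (W(L, f) = 3 - (-64 - 1*(-653))/5 = 3 - (-64 + 653)/5 = 3 - 1/5*589 = 3 - 589/5 = -574/5)
(y + W(63, 1154))/(2700343 - 1008900) = (-127920 - 574/5)/(2700343 - 1008900) = -640174/5/1691443 = -640174/5*1/1691443 = -640174/8457215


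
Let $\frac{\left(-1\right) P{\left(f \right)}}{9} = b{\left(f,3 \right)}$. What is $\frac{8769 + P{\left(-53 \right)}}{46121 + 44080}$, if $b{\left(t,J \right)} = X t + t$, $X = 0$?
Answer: $\frac{3082}{30067} \approx 0.1025$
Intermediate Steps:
$b{\left(t,J \right)} = t$ ($b{\left(t,J \right)} = 0 t + t = 0 + t = t$)
$P{\left(f \right)} = - 9 f$
$\frac{8769 + P{\left(-53 \right)}}{46121 + 44080} = \frac{8769 - -477}{46121 + 44080} = \frac{8769 + 477}{90201} = 9246 \cdot \frac{1}{90201} = \frac{3082}{30067}$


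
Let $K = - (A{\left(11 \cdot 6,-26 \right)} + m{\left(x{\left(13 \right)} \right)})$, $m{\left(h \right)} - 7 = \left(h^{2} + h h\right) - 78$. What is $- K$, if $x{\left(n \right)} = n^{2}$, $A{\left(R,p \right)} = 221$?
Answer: $57272$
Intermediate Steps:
$m{\left(h \right)} = -71 + 2 h^{2}$ ($m{\left(h \right)} = 7 - \left(78 - h^{2} - h h\right) = 7 + \left(\left(h^{2} + h^{2}\right) - 78\right) = 7 + \left(2 h^{2} - 78\right) = 7 + \left(-78 + 2 h^{2}\right) = -71 + 2 h^{2}$)
$K = -57272$ ($K = - (221 - \left(71 - 2 \left(13^{2}\right)^{2}\right)) = - (221 - \left(71 - 2 \cdot 169^{2}\right)) = - (221 + \left(-71 + 2 \cdot 28561\right)) = - (221 + \left(-71 + 57122\right)) = - (221 + 57051) = \left(-1\right) 57272 = -57272$)
$- K = \left(-1\right) \left(-57272\right) = 57272$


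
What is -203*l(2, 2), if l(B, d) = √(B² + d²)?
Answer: -406*√2 ≈ -574.17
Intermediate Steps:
-203*l(2, 2) = -203*√(2² + 2²) = -203*√(4 + 4) = -406*√2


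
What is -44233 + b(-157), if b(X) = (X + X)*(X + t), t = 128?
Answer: -35127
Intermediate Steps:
b(X) = 2*X*(128 + X) (b(X) = (X + X)*(X + 128) = (2*X)*(128 + X) = 2*X*(128 + X))
-44233 + b(-157) = -44233 + 2*(-157)*(128 - 157) = -44233 + 2*(-157)*(-29) = -44233 + 9106 = -35127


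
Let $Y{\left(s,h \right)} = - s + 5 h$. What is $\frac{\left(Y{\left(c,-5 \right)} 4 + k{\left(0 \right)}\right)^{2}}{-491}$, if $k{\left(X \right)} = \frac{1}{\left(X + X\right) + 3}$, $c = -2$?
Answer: $- \frac{75625}{4419} \approx -17.114$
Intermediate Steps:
$k{\left(X \right)} = \frac{1}{3 + 2 X}$ ($k{\left(X \right)} = \frac{1}{2 X + 3} = \frac{1}{3 + 2 X}$)
$\frac{\left(Y{\left(c,-5 \right)} 4 + k{\left(0 \right)}\right)^{2}}{-491} = \frac{\left(\left(\left(-1\right) \left(-2\right) + 5 \left(-5\right)\right) 4 + \frac{1}{3 + 2 \cdot 0}\right)^{2}}{-491} = \left(\left(2 - 25\right) 4 + \frac{1}{3 + 0}\right)^{2} \left(- \frac{1}{491}\right) = \left(\left(-23\right) 4 + \frac{1}{3}\right)^{2} \left(- \frac{1}{491}\right) = \left(-92 + \frac{1}{3}\right)^{2} \left(- \frac{1}{491}\right) = \left(- \frac{275}{3}\right)^{2} \left(- \frac{1}{491}\right) = \frac{75625}{9} \left(- \frac{1}{491}\right) = - \frac{75625}{4419}$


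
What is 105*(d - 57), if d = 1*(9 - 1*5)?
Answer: -5565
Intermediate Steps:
d = 4 (d = 1*(9 - 5) = 1*4 = 4)
105*(d - 57) = 105*(4 - 57) = 105*(-53) = -5565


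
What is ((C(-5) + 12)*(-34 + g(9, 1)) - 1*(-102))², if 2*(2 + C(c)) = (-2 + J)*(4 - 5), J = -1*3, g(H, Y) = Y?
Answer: 385641/4 ≈ 96410.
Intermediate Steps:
J = -3
C(c) = ½ (C(c) = -2 + ((-2 - 3)*(4 - 5))/2 = -2 + (-5*(-1))/2 = -2 + (½)*5 = -2 + 5/2 = ½)
((C(-5) + 12)*(-34 + g(9, 1)) - 1*(-102))² = ((½ + 12)*(-34 + 1) - 1*(-102))² = ((25/2)*(-33) + 102)² = (-825/2 + 102)² = (-621/2)² = 385641/4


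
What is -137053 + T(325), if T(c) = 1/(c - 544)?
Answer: -30014608/219 ≈ -1.3705e+5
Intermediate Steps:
T(c) = 1/(-544 + c)
-137053 + T(325) = -137053 + 1/(-544 + 325) = -137053 + 1/(-219) = -137053 - 1/219 = -30014608/219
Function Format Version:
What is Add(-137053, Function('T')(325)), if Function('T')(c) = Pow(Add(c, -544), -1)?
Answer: Rational(-30014608, 219) ≈ -1.3705e+5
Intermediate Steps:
Function('T')(c) = Pow(Add(-544, c), -1)
Add(-137053, Function('T')(325)) = Add(-137053, Pow(Add(-544, 325), -1)) = Add(-137053, Pow(-219, -1)) = Add(-137053, Rational(-1, 219)) = Rational(-30014608, 219)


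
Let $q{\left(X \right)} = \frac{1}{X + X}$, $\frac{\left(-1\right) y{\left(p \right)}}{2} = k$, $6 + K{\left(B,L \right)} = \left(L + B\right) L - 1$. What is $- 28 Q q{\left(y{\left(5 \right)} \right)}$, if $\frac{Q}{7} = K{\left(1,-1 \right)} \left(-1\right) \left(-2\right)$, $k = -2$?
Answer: $343$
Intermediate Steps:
$K{\left(B,L \right)} = -7 + L \left(B + L\right)$ ($K{\left(B,L \right)} = -6 + \left(\left(L + B\right) L - 1\right) = -6 + \left(\left(B + L\right) L - 1\right) = -6 + \left(L \left(B + L\right) - 1\right) = -6 + \left(-1 + L \left(B + L\right)\right) = -7 + L \left(B + L\right)$)
$y{\left(p \right)} = 4$ ($y{\left(p \right)} = \left(-2\right) \left(-2\right) = 4$)
$Q = -98$ ($Q = 7 \left(-7 + \left(-1\right)^{2} + 1 \left(-1\right)\right) \left(-1\right) \left(-2\right) = 7 \left(-7 + 1 - 1\right) \left(-1\right) \left(-2\right) = 7 \left(-7\right) \left(-1\right) \left(-2\right) = 7 \cdot 7 \left(-2\right) = 7 \left(-14\right) = -98$)
$q{\left(X \right)} = \frac{1}{2 X}$
$- 28 Q q{\left(y{\left(5 \right)} \right)} = \left(-28\right) \left(-98\right) \frac{1}{2 \cdot 4} = 2744 \cdot \frac{1}{2} \cdot \frac{1}{4} = 2744 \cdot \frac{1}{8} = 343$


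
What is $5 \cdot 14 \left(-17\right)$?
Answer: $-1190$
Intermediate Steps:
$5 \cdot 14 \left(-17\right) = 70 \left(-17\right) = -1190$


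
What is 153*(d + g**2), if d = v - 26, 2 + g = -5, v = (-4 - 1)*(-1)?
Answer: 4284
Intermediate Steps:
v = 5 (v = -5*(-1) = 5)
g = -7 (g = -2 - 5 = -7)
d = -21 (d = 5 - 26 = -21)
153*(d + g**2) = 153*(-21 + (-7)**2) = 153*(-21 + 49) = 153*28 = 4284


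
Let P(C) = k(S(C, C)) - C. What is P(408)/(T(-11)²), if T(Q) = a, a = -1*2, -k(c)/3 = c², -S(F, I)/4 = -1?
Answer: -114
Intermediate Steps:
S(F, I) = 4 (S(F, I) = -4*(-1) = 4)
k(c) = -3*c²
a = -2
T(Q) = -2
P(C) = -48 - C (P(C) = -3*4² - C = -3*16 - C = -48 - C)
P(408)/(T(-11)²) = (-48 - 1*408)/((-2)²) = (-48 - 408)/4 = -456*¼ = -114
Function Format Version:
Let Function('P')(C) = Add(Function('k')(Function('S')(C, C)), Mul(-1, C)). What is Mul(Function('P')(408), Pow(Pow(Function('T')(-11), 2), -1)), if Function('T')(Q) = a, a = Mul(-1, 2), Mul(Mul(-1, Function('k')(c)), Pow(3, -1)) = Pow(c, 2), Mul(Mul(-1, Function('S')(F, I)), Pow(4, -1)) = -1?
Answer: -114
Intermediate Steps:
Function('S')(F, I) = 4 (Function('S')(F, I) = Mul(-4, -1) = 4)
Function('k')(c) = Mul(-3, Pow(c, 2))
a = -2
Function('T')(Q) = -2
Function('P')(C) = Add(-48, Mul(-1, C)) (Function('P')(C) = Add(Mul(-3, Pow(4, 2)), Mul(-1, C)) = Add(Mul(-3, 16), Mul(-1, C)) = Add(-48, Mul(-1, C)))
Mul(Function('P')(408), Pow(Pow(Function('T')(-11), 2), -1)) = Mul(Add(-48, Mul(-1, 408)), Pow(Pow(-2, 2), -1)) = Mul(Add(-48, -408), Pow(4, -1)) = Mul(-456, Rational(1, 4)) = -114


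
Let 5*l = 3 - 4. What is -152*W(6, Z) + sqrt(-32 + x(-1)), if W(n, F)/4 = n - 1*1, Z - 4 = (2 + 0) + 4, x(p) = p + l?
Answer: -3040 + I*sqrt(830)/5 ≈ -3040.0 + 5.7619*I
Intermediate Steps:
l = -1/5 (l = (3 - 4)/5 = (1/5)*(-1) = -1/5 ≈ -0.20000)
x(p) = -1/5 + p (x(p) = p - 1/5 = -1/5 + p)
Z = 10 (Z = 4 + ((2 + 0) + 4) = 4 + (2 + 4) = 4 + 6 = 10)
W(n, F) = -4 + 4*n (W(n, F) = 4*(n - 1*1) = 4*(n - 1) = 4*(-1 + n) = -4 + 4*n)
-152*W(6, Z) + sqrt(-32 + x(-1)) = -152*(-4 + 4*6) + sqrt(-32 + (-1/5 - 1)) = -152*(-4 + 24) + sqrt(-32 - 6/5) = -152*20 + sqrt(-166/5) = -3040 + I*sqrt(830)/5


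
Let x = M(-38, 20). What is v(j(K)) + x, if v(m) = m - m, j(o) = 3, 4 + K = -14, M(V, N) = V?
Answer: -38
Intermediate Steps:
K = -18 (K = -4 - 14 = -18)
v(m) = 0
x = -38
v(j(K)) + x = 0 - 38 = -38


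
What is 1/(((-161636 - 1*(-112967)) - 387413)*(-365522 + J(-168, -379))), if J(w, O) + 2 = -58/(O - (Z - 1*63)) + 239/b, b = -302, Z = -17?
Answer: 45149/7196691792889977 ≈ 6.2736e-12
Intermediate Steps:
J(w, O) = -843/302 - 58/(80 + O) (J(w, O) = -2 + (-58/(O - (-17 - 1*63)) + 239/(-302)) = -2 + (-58/(O - (-17 - 63)) + 239*(-1/302)) = -2 + (-58/(O - 1*(-80)) - 239/302) = -2 + (-58/(O + 80) - 239/302) = -2 + (-58/(80 + O) - 239/302) = -2 + (-239/302 - 58/(80 + O)) = -843/302 - 58/(80 + O))
1/(((-161636 - 1*(-112967)) - 387413)*(-365522 + J(-168, -379))) = 1/(((-161636 - 1*(-112967)) - 387413)*(-365522 + (-84956 - 843*(-379))/(302*(80 - 379)))) = 1/(((-161636 + 112967) - 387413)*(-365522 + (1/302)*(-84956 + 319497)/(-299))) = 1/((-48669 - 387413)*(-365522 + (1/302)*(-1/299)*234541)) = 1/(-436082*(-365522 - 234541/90298)) = 1/(-436082*(-33006140097/90298)) = 1/(7196691792889977/45149) = 45149/7196691792889977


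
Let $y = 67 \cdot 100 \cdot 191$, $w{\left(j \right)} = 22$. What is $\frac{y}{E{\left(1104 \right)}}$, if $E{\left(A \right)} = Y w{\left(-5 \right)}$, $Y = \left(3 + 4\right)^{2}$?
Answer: $\frac{639850}{539} \approx 1187.1$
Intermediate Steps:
$Y = 49$ ($Y = 7^{2} = 49$)
$y = 1279700$ ($y = 6700 \cdot 191 = 1279700$)
$E{\left(A \right)} = 1078$ ($E{\left(A \right)} = 49 \cdot 22 = 1078$)
$\frac{y}{E{\left(1104 \right)}} = \frac{1279700}{1078} = 1279700 \cdot \frac{1}{1078} = \frac{639850}{539}$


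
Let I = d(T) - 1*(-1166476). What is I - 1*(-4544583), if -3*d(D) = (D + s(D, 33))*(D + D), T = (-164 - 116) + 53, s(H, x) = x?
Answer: 17045101/3 ≈ 5.6817e+6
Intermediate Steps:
T = -227 (T = -280 + 53 = -227)
d(D) = -2*D*(33 + D)/3 (d(D) = -(D + 33)*(D + D)/3 = -(33 + D)*2*D/3 = -2*D*(33 + D)/3)
I = 3411352/3 (I = -⅔*(-227)*(33 - 227) - 1*(-1166476) = -⅔*(-227)*(-194) + 1166476 = -88076/3 + 1166476 = 3411352/3 ≈ 1.1371e+6)
I - 1*(-4544583) = 3411352/3 - 1*(-4544583) = 3411352/3 + 4544583 = 17045101/3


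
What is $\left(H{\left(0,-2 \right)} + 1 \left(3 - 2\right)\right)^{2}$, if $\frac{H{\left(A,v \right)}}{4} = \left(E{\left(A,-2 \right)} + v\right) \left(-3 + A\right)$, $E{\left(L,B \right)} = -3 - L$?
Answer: $3721$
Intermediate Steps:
$H{\left(A,v \right)} = 4 \left(-3 + A\right) \left(-3 + v - A\right)$ ($H{\left(A,v \right)} = 4 \left(\left(-3 - A\right) + v\right) \left(-3 + A\right) = 4 \left(-3 + v - A\right) \left(-3 + A\right) = 4 \left(-3 + A\right) \left(-3 + v - A\right)$)
$\left(H{\left(0,-2 \right)} + 1 \left(3 - 2\right)\right)^{2} = \left(\left(36 - -24 - 4 \cdot 0^{2} + 4 \cdot 0 \left(-2\right)\right) + 1 \left(3 - 2\right)\right)^{2} = \left(\left(36 + 24 - 0 + 0\right) + 1 \cdot 1\right)^{2} = \left(\left(36 + 24 + 0 + 0\right) + 1\right)^{2} = \left(60 + 1\right)^{2} = 61^{2} = 3721$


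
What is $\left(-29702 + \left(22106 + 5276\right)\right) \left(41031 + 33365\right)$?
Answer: $-172598720$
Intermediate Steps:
$\left(-29702 + \left(22106 + 5276\right)\right) \left(41031 + 33365\right) = \left(-29702 + 27382\right) 74396 = \left(-2320\right) 74396 = -172598720$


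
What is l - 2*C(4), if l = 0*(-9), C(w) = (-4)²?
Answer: -32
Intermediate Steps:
C(w) = 16
l = 0
l - 2*C(4) = 0 - 2*16 = 0 - 32 = -32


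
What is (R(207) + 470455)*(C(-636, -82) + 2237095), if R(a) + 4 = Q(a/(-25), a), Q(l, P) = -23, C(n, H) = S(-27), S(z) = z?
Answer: 1052379425104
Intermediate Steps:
C(n, H) = -27
R(a) = -27 (R(a) = -4 - 23 = -27)
(R(207) + 470455)*(C(-636, -82) + 2237095) = (-27 + 470455)*(-27 + 2237095) = 470428*2237068 = 1052379425104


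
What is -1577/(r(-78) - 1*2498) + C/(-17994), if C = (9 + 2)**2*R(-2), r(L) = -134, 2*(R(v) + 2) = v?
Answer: 4888659/7893368 ≈ 0.61934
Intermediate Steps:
R(v) = -2 + v/2
C = -363 (C = (9 + 2)**2*(-2 + (1/2)*(-2)) = 11**2*(-2 - 1) = 121*(-3) = -363)
-1577/(r(-78) - 1*2498) + C/(-17994) = -1577/(-134 - 1*2498) - 363/(-17994) = -1577/(-134 - 2498) - 363*(-1/17994) = -1577/(-2632) + 121/5998 = -1577*(-1/2632) + 121/5998 = 1577/2632 + 121/5998 = 4888659/7893368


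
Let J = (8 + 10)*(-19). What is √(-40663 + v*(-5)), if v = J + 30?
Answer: I*√39103 ≈ 197.74*I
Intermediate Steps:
J = -342 (J = 18*(-19) = -342)
v = -312 (v = -342 + 30 = -312)
√(-40663 + v*(-5)) = √(-40663 - 312*(-5)) = √(-40663 + 1560) = √(-39103) = I*√39103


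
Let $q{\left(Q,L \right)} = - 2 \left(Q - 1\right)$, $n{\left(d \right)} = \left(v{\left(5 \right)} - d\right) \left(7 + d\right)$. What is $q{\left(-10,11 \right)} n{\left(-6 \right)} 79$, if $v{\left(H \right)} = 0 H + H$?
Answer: $19118$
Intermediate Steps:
$v{\left(H \right)} = H$ ($v{\left(H \right)} = 0 + H = H$)
$n{\left(d \right)} = \left(5 - d\right) \left(7 + d\right)$
$q{\left(Q,L \right)} = 2 - 2 Q$ ($q{\left(Q,L \right)} = - 2 \left(-1 + Q\right) = 2 - 2 Q$)
$q{\left(-10,11 \right)} n{\left(-6 \right)} 79 = \left(2 - -20\right) \left(35 - \left(-6\right)^{2} - -12\right) 79 = \left(2 + 20\right) \left(35 - 36 + 12\right) 79 = 22 \left(35 - 36 + 12\right) 79 = 22 \cdot 11 \cdot 79 = 242 \cdot 79 = 19118$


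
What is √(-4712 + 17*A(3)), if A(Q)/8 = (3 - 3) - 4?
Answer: 6*I*√146 ≈ 72.498*I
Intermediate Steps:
A(Q) = -32 (A(Q) = 8*((3 - 3) - 4) = 8*(0 - 4) = 8*(-4) = -32)
√(-4712 + 17*A(3)) = √(-4712 + 17*(-32)) = √(-4712 - 544) = √(-5256) = 6*I*√146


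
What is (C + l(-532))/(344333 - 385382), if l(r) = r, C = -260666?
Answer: 29022/4561 ≈ 6.3631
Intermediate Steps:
(C + l(-532))/(344333 - 385382) = (-260666 - 532)/(344333 - 385382) = -261198/(-41049) = -261198*(-1/41049) = 29022/4561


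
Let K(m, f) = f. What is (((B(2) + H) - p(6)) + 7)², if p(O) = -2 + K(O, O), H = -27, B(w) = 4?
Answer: 400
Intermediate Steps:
p(O) = -2 + O
(((B(2) + H) - p(6)) + 7)² = (((4 - 27) - (-2 + 6)) + 7)² = ((-23 - 1*4) + 7)² = ((-23 - 4) + 7)² = (-27 + 7)² = (-20)² = 400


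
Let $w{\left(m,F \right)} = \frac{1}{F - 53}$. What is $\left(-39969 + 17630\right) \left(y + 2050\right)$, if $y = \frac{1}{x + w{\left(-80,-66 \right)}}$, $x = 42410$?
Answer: $- \frac{231117452573891}{5046789} \approx -4.5795 \cdot 10^{7}$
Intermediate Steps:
$w{\left(m,F \right)} = \frac{1}{-53 + F}$
$y = \frac{119}{5046789}$ ($y = \frac{1}{42410 + \frac{1}{-53 - 66}} = \frac{1}{42410 + \frac{1}{-119}} = \frac{1}{42410 - \frac{1}{119}} = \frac{1}{\frac{5046789}{119}} = \frac{119}{5046789} \approx 2.3579 \cdot 10^{-5}$)
$\left(-39969 + 17630\right) \left(y + 2050\right) = \left(-39969 + 17630\right) \left(\frac{119}{5046789} + 2050\right) = \left(-22339\right) \frac{10345917569}{5046789} = - \frac{231117452573891}{5046789}$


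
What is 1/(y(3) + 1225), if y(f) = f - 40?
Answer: 1/1188 ≈ 0.00084175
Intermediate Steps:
y(f) = -40 + f
1/(y(3) + 1225) = 1/((-40 + 3) + 1225) = 1/(-37 + 1225) = 1/1188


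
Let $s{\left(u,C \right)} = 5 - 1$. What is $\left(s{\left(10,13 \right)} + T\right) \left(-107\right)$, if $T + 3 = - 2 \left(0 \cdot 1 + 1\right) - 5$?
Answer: $642$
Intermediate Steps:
$s{\left(u,C \right)} = 4$
$T = -10$ ($T = -3 - \left(5 + 2 \left(0 \cdot 1 + 1\right)\right) = -3 - \left(5 + 2 \left(0 + 1\right)\right) = -3 - 7 = -10$)
$\left(s{\left(10,13 \right)} + T\right) \left(-107\right) = \left(4 - 10\right) \left(-107\right) = \left(-6\right) \left(-107\right) = 642$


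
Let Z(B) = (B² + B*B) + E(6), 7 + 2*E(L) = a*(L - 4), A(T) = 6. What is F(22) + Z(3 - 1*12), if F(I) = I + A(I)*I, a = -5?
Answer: 615/2 ≈ 307.50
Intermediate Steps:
F(I) = 7*I (F(I) = I + 6*I = 7*I)
E(L) = 13/2 - 5*L/2 (E(L) = -7/2 + (-5*(L - 4))/2 = -7/2 + (-5*(-4 + L))/2 = -7/2 + (20 - 5*L)/2 = -7/2 + (10 - 5*L/2) = 13/2 - 5*L/2)
Z(B) = -17/2 + 2*B² (Z(B) = (B² + B*B) + (13/2 - 5/2*6) = (B² + B²) + (13/2 - 15) = 2*B² - 17/2 = -17/2 + 2*B²)
F(22) + Z(3 - 1*12) = 7*22 + (-17/2 + 2*(3 - 1*12)²) = 154 + (-17/2 + 2*(3 - 12)²) = 154 + (-17/2 + 2*(-9)²) = 154 + (-17/2 + 2*81) = 154 + (-17/2 + 162) = 154 + 307/2 = 615/2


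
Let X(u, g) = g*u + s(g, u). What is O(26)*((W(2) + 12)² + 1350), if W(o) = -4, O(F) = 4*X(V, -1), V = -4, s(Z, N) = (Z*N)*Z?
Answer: 0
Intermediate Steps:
s(Z, N) = N*Z² (s(Z, N) = (N*Z)*Z = N*Z²)
X(u, g) = g*u + u*g²
O(F) = 0 (O(F) = 4*(-1*(-4)*(1 - 1)) = 4*(-1*(-4)*0) = 4*0 = 0)
O(26)*((W(2) + 12)² + 1350) = 0*((-4 + 12)² + 1350) = 0*(8² + 1350) = 0*(64 + 1350) = 0*1414 = 0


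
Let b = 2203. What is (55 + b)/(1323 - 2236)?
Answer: -2258/913 ≈ -2.4732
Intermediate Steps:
(55 + b)/(1323 - 2236) = (55 + 2203)/(1323 - 2236) = 2258/(-913) = 2258*(-1/913) = -2258/913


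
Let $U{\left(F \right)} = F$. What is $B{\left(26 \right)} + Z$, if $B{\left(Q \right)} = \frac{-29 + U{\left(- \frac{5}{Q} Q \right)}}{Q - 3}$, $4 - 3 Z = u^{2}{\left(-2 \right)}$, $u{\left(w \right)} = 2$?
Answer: $- \frac{34}{23} \approx -1.4783$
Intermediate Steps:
$Z = 0$ ($Z = \frac{4}{3} - \frac{2^{2}}{3} = \frac{4}{3} - \frac{4}{3} = 0$)
$B{\left(Q \right)} = - \frac{34}{-3 + Q}$ ($B{\left(Q \right)} = \frac{-29 + - \frac{5}{Q} Q}{Q - 3} = \frac{-29 - 5}{-3 + Q} = - \frac{34}{-3 + Q}$)
$B{\left(26 \right)} + Z = - \frac{34}{-3 + 26} + 0 = - \frac{34}{23} + 0 = - \frac{34}{23}$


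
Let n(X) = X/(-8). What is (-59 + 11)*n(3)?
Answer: 18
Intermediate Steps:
n(X) = -X/8 (n(X) = X*(-⅛) = -X/8)
(-59 + 11)*n(3) = (-59 + 11)*(-⅛*3) = -48*(-3/8) = 18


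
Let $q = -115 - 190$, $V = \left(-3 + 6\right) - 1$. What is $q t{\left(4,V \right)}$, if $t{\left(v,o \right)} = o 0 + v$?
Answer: $-1220$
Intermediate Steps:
$V = 2$ ($V = 3 - 1 = 2$)
$t{\left(v,o \right)} = v$ ($t{\left(v,o \right)} = 0 + v = v$)
$q = -305$
$q t{\left(4,V \right)} = \left(-305\right) 4 = -1220$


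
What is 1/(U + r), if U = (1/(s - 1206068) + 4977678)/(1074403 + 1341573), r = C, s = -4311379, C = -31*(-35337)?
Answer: 13330019533272/14602357371738760649 ≈ 9.1287e-7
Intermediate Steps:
C = 1095447
r = 1095447
U = 27464074548065/13330019533272 (U = (1/(-4311379 - 1206068) + 4977678)/(1074403 + 1341573) = (1/(-5517447) + 4977678)/2415976 = (-1/5517447 + 4977678)*(1/2415976) = (27464074548065/5517447)*(1/2415976) = 27464074548065/13330019533272 ≈ 2.0603)
1/(U + r) = 1/(27464074548065/13330019533272 + 1095447) = 1/(14602357371738760649/13330019533272) = 13330019533272/14602357371738760649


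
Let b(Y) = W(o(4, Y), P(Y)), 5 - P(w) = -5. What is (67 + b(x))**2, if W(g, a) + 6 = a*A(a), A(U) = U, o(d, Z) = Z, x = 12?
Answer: 25921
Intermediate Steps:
P(w) = 10 (P(w) = 5 - 1*(-5) = 5 + 5 = 10)
W(g, a) = -6 + a**2 (W(g, a) = -6 + a*a = -6 + a**2)
b(Y) = 94 (b(Y) = -6 + 10**2 = -6 + 100 = 94)
(67 + b(x))**2 = (67 + 94)**2 = 161**2 = 25921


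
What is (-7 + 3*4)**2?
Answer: 25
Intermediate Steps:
(-7 + 3*4)**2 = (-7 + 12)**2 = 5**2 = 25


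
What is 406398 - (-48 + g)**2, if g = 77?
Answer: 405557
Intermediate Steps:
406398 - (-48 + g)**2 = 406398 - (-48 + 77)**2 = 406398 - 1*29**2 = 406398 - 1*841 = 406398 - 841 = 405557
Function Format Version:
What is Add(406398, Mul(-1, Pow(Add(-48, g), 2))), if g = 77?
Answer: 405557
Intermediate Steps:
Add(406398, Mul(-1, Pow(Add(-48, g), 2))) = Add(406398, Mul(-1, Pow(Add(-48, 77), 2))) = Add(406398, Mul(-1, Pow(29, 2))) = Add(406398, Mul(-1, 841)) = Add(406398, -841) = 405557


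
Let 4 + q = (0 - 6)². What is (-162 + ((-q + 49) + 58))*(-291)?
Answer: 25317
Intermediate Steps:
q = 32 (q = -4 + (0 - 6)² = -4 + (-6)² = -4 + 36 = 32)
(-162 + ((-q + 49) + 58))*(-291) = (-162 + ((-1*32 + 49) + 58))*(-291) = (-162 + ((-32 + 49) + 58))*(-291) = (-162 + (17 + 58))*(-291) = (-162 + 75)*(-291) = -87*(-291) = 25317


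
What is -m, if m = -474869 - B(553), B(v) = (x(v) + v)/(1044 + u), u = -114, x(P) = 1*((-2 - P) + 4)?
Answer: 220814086/465 ≈ 4.7487e+5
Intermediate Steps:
x(P) = 2 - P (x(P) = 1*(2 - P) = 2 - P)
B(v) = 1/465 (B(v) = ((2 - v) + v)/(1044 - 114) = 2/930 = 2*(1/930) = 1/465)
m = -220814086/465 (m = -474869 - 1*1/465 = -474869 - 1/465 = -220814086/465 ≈ -4.7487e+5)
-m = -1*(-220814086/465) = 220814086/465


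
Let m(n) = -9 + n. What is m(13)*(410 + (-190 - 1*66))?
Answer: 616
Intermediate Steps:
m(13)*(410 + (-190 - 1*66)) = (-9 + 13)*(410 + (-190 - 1*66)) = 4*(410 + (-190 - 66)) = 4*(410 - 256) = 4*154 = 616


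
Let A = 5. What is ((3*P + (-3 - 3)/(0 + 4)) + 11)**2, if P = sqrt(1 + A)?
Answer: 577/4 + 57*sqrt(6) ≈ 283.87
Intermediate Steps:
P = sqrt(6) (P = sqrt(1 + 5) = sqrt(6) ≈ 2.4495)
((3*P + (-3 - 3)/(0 + 4)) + 11)**2 = ((3*sqrt(6) + (-3 - 3)/(0 + 4)) + 11)**2 = ((3*sqrt(6) - 6/4) + 11)**2 = ((3*sqrt(6) - 6*1/4) + 11)**2 = ((3*sqrt(6) - 3/2) + 11)**2 = ((-3/2 + 3*sqrt(6)) + 11)**2 = (19/2 + 3*sqrt(6))**2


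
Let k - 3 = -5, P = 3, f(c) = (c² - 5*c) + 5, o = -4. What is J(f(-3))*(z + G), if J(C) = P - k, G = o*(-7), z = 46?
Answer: 370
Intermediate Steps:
f(c) = 5 + c² - 5*c
G = 28 (G = -4*(-7) = 28)
k = -2 (k = 3 - 5 = -2)
J(C) = 5 (J(C) = 3 - 1*(-2) = 3 + 2 = 5)
J(f(-3))*(z + G) = 5*(46 + 28) = 5*74 = 370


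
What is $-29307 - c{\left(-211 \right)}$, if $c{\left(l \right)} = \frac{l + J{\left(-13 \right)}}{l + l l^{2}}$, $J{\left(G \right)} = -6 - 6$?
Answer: $- \frac{275314119817}{9394142} \approx -29307.0$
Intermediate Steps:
$J{\left(G \right)} = -12$ ($J{\left(G \right)} = -6 - 6 = -12$)
$c{\left(l \right)} = \frac{-12 + l}{l + l^{3}}$ ($c{\left(l \right)} = \frac{l - 12}{l + l l^{2}} = \frac{-12 + l}{l + l^{3}}$)
$-29307 - c{\left(-211 \right)} = -29307 - \frac{-12 - 211}{-211 + \left(-211\right)^{3}} = -29307 - \frac{1}{-211 - 9393931} \left(-223\right) = -29307 - \frac{1}{-9394142} \left(-223\right) = -29307 - \left(- \frac{1}{9394142}\right) \left(-223\right) = -29307 - \frac{223}{9394142} = - \frac{275314119817}{9394142}$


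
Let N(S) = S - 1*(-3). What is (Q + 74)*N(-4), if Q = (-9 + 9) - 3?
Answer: -71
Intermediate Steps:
Q = -3 (Q = 0 - 3 = -3)
N(S) = 3 + S (N(S) = S + 3 = 3 + S)
(Q + 74)*N(-4) = (-3 + 74)*(3 - 4) = 71*(-1) = -71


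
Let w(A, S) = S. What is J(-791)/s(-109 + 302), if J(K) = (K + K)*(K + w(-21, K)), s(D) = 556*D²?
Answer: 625681/5177611 ≈ 0.12084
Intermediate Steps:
J(K) = 4*K² (J(K) = (K + K)*(K + K) = (2*K)*(2*K) = 4*K²)
J(-791)/s(-109 + 302) = (4*(-791)²)/((556*(-109 + 302)²)) = (4*625681)/((556*193²)) = 2502724/((556*37249)) = 2502724/20710444 = 2502724*(1/20710444) = 625681/5177611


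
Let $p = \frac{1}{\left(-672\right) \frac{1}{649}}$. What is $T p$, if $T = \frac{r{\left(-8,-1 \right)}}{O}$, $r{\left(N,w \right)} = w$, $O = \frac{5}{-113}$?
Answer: $- \frac{73337}{3360} \approx -21.826$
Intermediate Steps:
$O = - \frac{5}{113}$ ($O = 5 \left(- \frac{1}{113}\right) = - \frac{5}{113} \approx -0.044248$)
$p = - \frac{649}{672}$ ($p = \frac{1}{\left(-672\right) \frac{1}{649}} = \frac{1}{- \frac{672}{649}} = - \frac{649}{672} \approx -0.96577$)
$T = \frac{113}{5}$ ($T = - \frac{1}{- \frac{5}{113}} = \left(-1\right) \left(- \frac{113}{5}\right) = \frac{113}{5} \approx 22.6$)
$T p = \frac{113}{5} \left(- \frac{649}{672}\right) = - \frac{73337}{3360}$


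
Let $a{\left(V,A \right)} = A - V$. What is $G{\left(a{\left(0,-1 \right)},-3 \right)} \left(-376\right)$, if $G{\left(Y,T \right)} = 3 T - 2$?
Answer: $4136$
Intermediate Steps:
$G{\left(Y,T \right)} = -2 + 3 T$
$G{\left(a{\left(0,-1 \right)},-3 \right)} \left(-376\right) = \left(-2 + 3 \left(-3\right)\right) \left(-376\right) = \left(-2 - 9\right) \left(-376\right) = \left(-11\right) \left(-376\right) = 4136$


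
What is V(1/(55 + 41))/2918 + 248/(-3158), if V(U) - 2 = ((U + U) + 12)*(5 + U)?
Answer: -1214538869/21231461376 ≈ -0.057205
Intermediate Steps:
V(U) = 2 + (5 + U)*(12 + 2*U) (V(U) = 2 + ((U + U) + 12)*(5 + U) = 2 + (2*U + 12)*(5 + U) = 2 + (12 + 2*U)*(5 + U) = 2 + (5 + U)*(12 + 2*U))
V(1/(55 + 41))/2918 + 248/(-3158) = (62 + 2*(1/(55 + 41))² + 22/(55 + 41))/2918 + 248/(-3158) = (62 + 2*(1/96)² + 22/96)*(1/2918) + 248*(-1/3158) = (62 + 2*(1/96)² + 22*(1/96))*(1/2918) - 124/1579 = (62 + 2*(1/9216) + 11/48)*(1/2918) - 124/1579 = (62 + 1/4608 + 11/48)*(1/2918) - 124/1579 = (286753/4608)*(1/2918) - 124/1579 = 286753/13446144 - 124/1579 = -1214538869/21231461376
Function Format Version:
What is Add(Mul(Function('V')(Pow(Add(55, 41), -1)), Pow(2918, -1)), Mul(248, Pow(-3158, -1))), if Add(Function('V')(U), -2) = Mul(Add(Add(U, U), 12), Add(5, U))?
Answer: Rational(-1214538869, 21231461376) ≈ -0.057205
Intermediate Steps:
Function('V')(U) = Add(2, Mul(Add(5, U), Add(12, Mul(2, U)))) (Function('V')(U) = Add(2, Mul(Add(Add(U, U), 12), Add(5, U))) = Add(2, Mul(Add(Mul(2, U), 12), Add(5, U))) = Add(2, Mul(Add(12, Mul(2, U)), Add(5, U))) = Add(2, Mul(Add(5, U), Add(12, Mul(2, U)))))
Add(Mul(Function('V')(Pow(Add(55, 41), -1)), Pow(2918, -1)), Mul(248, Pow(-3158, -1))) = Add(Mul(Add(62, Mul(2, Pow(Pow(Add(55, 41), -1), 2)), Mul(22, Pow(Add(55, 41), -1))), Pow(2918, -1)), Mul(248, Pow(-3158, -1))) = Add(Mul(Add(62, Mul(2, Pow(Pow(96, -1), 2)), Mul(22, Pow(96, -1))), Rational(1, 2918)), Mul(248, Rational(-1, 3158))) = Add(Mul(Add(62, Mul(2, Pow(Rational(1, 96), 2)), Mul(22, Rational(1, 96))), Rational(1, 2918)), Rational(-124, 1579)) = Add(Mul(Add(62, Mul(2, Rational(1, 9216)), Rational(11, 48)), Rational(1, 2918)), Rational(-124, 1579)) = Add(Mul(Add(62, Rational(1, 4608), Rational(11, 48)), Rational(1, 2918)), Rational(-124, 1579)) = Add(Mul(Rational(286753, 4608), Rational(1, 2918)), Rational(-124, 1579)) = Add(Rational(286753, 13446144), Rational(-124, 1579)) = Rational(-1214538869, 21231461376)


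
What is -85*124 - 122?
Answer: -10662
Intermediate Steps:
-85*124 - 122 = -10540 - 122 = -10662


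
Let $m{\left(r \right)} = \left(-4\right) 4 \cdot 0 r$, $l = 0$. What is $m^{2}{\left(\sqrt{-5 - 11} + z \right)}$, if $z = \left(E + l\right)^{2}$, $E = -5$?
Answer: $0$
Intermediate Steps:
$z = 25$ ($z = \left(-5 + 0\right)^{2} = \left(-5\right)^{2} = 25$)
$m{\left(r \right)} = 0$ ($m{\left(r \right)} = \left(-16\right) 0 = 0$)
$m^{2}{\left(\sqrt{-5 - 11} + z \right)} = 0^{2} = 0$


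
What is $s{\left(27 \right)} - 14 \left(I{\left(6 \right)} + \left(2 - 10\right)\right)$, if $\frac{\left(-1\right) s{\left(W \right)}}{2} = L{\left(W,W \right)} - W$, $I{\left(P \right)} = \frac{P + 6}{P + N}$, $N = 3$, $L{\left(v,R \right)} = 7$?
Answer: $\frac{400}{3} \approx 133.33$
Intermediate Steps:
$I{\left(P \right)} = \frac{6 + P}{3 + P}$ ($I{\left(P \right)} = \frac{P + 6}{P + 3} = \frac{6 + P}{3 + P}$)
$s{\left(W \right)} = -14 + 2 W$ ($s{\left(W \right)} = - 2 \left(7 - W\right) = -14 + 2 W$)
$s{\left(27 \right)} - 14 \left(I{\left(6 \right)} + \left(2 - 10\right)\right) = \left(-14 + 2 \cdot 27\right) - 14 \left(\frac{6 + 6}{3 + 6} + \left(2 - 10\right)\right) = \left(-14 + 54\right) - 14 \left(\frac{1}{9} \cdot 12 - 8\right) = 40 - 14 \left(\frac{1}{9} \cdot 12 - 8\right) = 40 - 14 \left(\frac{4}{3} - 8\right) = 40 - 14 \left(- \frac{20}{3}\right) = 40 - - \frac{280}{3} = 40 + \frac{280}{3} = \frac{400}{3}$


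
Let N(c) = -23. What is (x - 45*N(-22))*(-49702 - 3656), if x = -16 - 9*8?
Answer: -50530026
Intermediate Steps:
x = -88 (x = -16 - 72 = -88)
(x - 45*N(-22))*(-49702 - 3656) = (-88 - 45*(-23))*(-49702 - 3656) = (-88 + 1035)*(-53358) = 947*(-53358) = -50530026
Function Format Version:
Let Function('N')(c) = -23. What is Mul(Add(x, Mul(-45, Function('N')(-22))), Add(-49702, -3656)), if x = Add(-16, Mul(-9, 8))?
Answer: -50530026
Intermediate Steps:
x = -88 (x = Add(-16, -72) = -88)
Mul(Add(x, Mul(-45, Function('N')(-22))), Add(-49702, -3656)) = Mul(Add(-88, Mul(-45, -23)), Add(-49702, -3656)) = Mul(Add(-88, 1035), -53358) = Mul(947, -53358) = -50530026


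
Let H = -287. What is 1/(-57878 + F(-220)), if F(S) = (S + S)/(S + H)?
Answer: -507/29343706 ≈ -1.7278e-5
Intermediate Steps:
F(S) = 2*S/(-287 + S) (F(S) = (S + S)/(S - 287) = (2*S)/(-287 + S) = 2*S/(-287 + S))
1/(-57878 + F(-220)) = 1/(-57878 + 2*(-220)/(-287 - 220)) = 1/(-57878 + 2*(-220)/(-507)) = 1/(-57878 + 2*(-220)*(-1/507)) = 1/(-57878 + 440/507) = 1/(-29343706/507) = -507/29343706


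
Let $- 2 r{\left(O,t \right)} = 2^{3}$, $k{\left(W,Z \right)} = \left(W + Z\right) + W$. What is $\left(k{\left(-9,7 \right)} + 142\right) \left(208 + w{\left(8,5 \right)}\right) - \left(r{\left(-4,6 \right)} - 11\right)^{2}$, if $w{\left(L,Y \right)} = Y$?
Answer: $27678$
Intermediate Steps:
$k{\left(W,Z \right)} = Z + 2 W$
$r{\left(O,t \right)} = -4$ ($r{\left(O,t \right)} = - \frac{2^{3}}{2} = \left(- \frac{1}{2}\right) 8 = -4$)
$\left(k{\left(-9,7 \right)} + 142\right) \left(208 + w{\left(8,5 \right)}\right) - \left(r{\left(-4,6 \right)} - 11\right)^{2} = \left(\left(7 + 2 \left(-9\right)\right) + 142\right) \left(208 + 5\right) - \left(-4 - 11\right)^{2} = \left(\left(7 - 18\right) + 142\right) 213 - \left(-15\right)^{2} = \left(-11 + 142\right) 213 - 225 = 131 \cdot 213 - 225 = 27903 - 225 = 27678$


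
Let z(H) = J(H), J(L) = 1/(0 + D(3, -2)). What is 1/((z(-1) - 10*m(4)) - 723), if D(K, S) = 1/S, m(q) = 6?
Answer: -1/785 ≈ -0.0012739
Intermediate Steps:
J(L) = -2 (J(L) = 1/(0 + 1/(-2)) = 1/(0 - 1/2) = 1/(-1/2) = -2)
z(H) = -2
1/((z(-1) - 10*m(4)) - 723) = 1/((-2 - 10*6) - 723) = 1/((-2 - 60) - 723) = 1/(-62 - 723) = 1/(-785) = -1/785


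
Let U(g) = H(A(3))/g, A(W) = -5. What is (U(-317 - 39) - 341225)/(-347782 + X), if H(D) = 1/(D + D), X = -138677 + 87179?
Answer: 1214760999/1421436800 ≈ 0.85460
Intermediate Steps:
X = -51498
H(D) = 1/(2*D)
U(g) = -1/(10*g) (U(g) = ((1/2)/(-5))/g = ((1/2)*(-1/5))/g = -1/(10*g))
(U(-317 - 39) - 341225)/(-347782 + X) = (-1/(10*(-317 - 39)) - 341225)/(-347782 - 51498) = (-1/10/(-356) - 341225)/(-399280) = (-1/10*(-1/356) - 341225)*(-1/399280) = (1/3560 - 341225)*(-1/399280) = -1214760999/3560*(-1/399280) = 1214760999/1421436800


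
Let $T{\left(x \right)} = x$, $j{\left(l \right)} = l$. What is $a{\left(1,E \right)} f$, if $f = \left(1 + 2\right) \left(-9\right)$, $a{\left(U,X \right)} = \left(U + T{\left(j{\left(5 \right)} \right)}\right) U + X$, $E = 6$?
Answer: $-324$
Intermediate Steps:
$a{\left(U,X \right)} = X + U \left(5 + U\right)$ ($a{\left(U,X \right)} = \left(U + 5\right) U + X = \left(5 + U\right) U + X = U \left(5 + U\right) + X = X + U \left(5 + U\right)$)
$f = -27$ ($f = 3 \left(-9\right) = -27$)
$a{\left(1,E \right)} f = \left(6 + 1^{2} + 5 \cdot 1\right) \left(-27\right) = \left(6 + 1 + 5\right) \left(-27\right) = 12 \left(-27\right) = -324$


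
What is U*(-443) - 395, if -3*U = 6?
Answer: 491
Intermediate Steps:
U = -2 (U = -⅓*6 = -2)
U*(-443) - 395 = -2*(-443) - 395 = 886 - 395 = 491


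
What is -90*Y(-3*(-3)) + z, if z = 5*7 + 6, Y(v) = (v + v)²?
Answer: -29119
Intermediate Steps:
Y(v) = 4*v² (Y(v) = (2*v)² = 4*v²)
z = 41 (z = 35 + 6 = 41)
-90*Y(-3*(-3)) + z = -360*(-3*(-3))² + 41 = -360*9² + 41 = -360*81 + 41 = -90*324 + 41 = -29160 + 41 = -29119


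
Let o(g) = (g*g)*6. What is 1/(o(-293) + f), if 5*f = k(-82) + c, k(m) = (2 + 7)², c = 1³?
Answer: 5/2575552 ≈ 1.9413e-6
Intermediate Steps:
o(g) = 6*g² (o(g) = g²*6 = 6*g²)
c = 1
k(m) = 81 (k(m) = 9² = 81)
f = 82/5 (f = (81 + 1)/5 = (⅕)*82 = 82/5 ≈ 16.400)
1/(o(-293) + f) = 1/(6*(-293)² + 82/5) = 1/(6*85849 + 82/5) = 1/(515094 + 82/5) = 1/(2575552/5) = 5/2575552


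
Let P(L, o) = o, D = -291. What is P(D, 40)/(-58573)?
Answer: -40/58573 ≈ -0.00068291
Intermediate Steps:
P(D, 40)/(-58573) = 40/(-58573) = 40*(-1/58573) = -40/58573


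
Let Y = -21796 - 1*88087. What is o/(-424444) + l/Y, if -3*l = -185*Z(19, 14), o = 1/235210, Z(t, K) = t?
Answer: -350914658768249/32910004620092760 ≈ -0.010663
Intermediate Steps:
Y = -109883 (Y = -21796 - 88087 = -109883)
o = 1/235210 ≈ 4.2515e-6
l = 3515/3 (l = -(-185)*19/3 = -1/3*(-3515) = 3515/3 ≈ 1171.7)
o/(-424444) + l/Y = (1/235210)/(-424444) + (3515/3)/(-109883) = (1/235210)*(-1/424444) + (3515/3)*(-1/109883) = -1/99833473240 - 3515/329649 = -350914658768249/32910004620092760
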